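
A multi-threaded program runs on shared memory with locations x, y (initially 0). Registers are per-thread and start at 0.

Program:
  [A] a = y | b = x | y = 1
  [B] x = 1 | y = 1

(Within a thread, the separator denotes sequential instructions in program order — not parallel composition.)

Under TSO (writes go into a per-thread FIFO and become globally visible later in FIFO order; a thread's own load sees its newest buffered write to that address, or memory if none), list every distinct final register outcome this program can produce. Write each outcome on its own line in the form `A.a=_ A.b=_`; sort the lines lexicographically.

outcome vector order: (A.a,A.b)
|TSO outcomes| = 3

A.a=0 A.b=0
A.a=0 A.b=1
A.a=1 A.b=1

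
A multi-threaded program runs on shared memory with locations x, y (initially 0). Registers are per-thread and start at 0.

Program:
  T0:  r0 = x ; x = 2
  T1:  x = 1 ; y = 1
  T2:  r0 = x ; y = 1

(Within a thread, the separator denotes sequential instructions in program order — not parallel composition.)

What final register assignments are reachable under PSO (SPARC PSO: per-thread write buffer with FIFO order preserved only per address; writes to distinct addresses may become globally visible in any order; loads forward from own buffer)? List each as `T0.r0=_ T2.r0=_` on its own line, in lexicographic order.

T0.r0=0 T2.r0=0
T0.r0=0 T2.r0=1
T0.r0=0 T2.r0=2
T0.r0=1 T2.r0=0
T0.r0=1 T2.r0=1
T0.r0=1 T2.r0=2

outcome vector order: (T0.r0,T2.r0)
|PSO outcomes| = 6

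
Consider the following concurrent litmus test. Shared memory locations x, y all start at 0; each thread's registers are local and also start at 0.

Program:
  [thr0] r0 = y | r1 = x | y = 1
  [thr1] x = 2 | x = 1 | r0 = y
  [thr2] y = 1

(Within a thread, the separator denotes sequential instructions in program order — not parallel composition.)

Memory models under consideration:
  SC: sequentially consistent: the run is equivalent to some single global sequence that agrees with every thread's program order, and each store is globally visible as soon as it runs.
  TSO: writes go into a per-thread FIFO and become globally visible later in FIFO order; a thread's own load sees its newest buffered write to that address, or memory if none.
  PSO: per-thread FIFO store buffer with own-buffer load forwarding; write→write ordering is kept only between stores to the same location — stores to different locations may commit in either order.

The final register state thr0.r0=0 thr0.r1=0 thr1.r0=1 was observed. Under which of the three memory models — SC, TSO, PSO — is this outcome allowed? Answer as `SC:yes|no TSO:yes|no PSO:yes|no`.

outcome vector order: (thr0.r0,thr0.r1,thr1.r0)
under SC → <0 0 0>, <0 0 1>, <0 1 0>, <0 1 1>, <0 2 0>, <0 2 1>, <1 0 1>, <1 1 0>, <1 1 1>, <1 2 1>
under TSO → <0 0 0>, <0 0 1>, <0 1 0>, <0 1 1>, <0 2 0>, <0 2 1>, <1 0 0>, <1 0 1>, <1 1 0>, <1 1 1>, <1 2 0>, <1 2 1>
under PSO → <0 0 0>, <0 0 1>, <0 1 0>, <0 1 1>, <0 2 0>, <0 2 1>, <1 0 0>, <1 0 1>, <1 1 0>, <1 1 1>, <1 2 0>, <1 2 1>
target <0 0 1> ∈ {SC,TSO,PSO}

SC:yes TSO:yes PSO:yes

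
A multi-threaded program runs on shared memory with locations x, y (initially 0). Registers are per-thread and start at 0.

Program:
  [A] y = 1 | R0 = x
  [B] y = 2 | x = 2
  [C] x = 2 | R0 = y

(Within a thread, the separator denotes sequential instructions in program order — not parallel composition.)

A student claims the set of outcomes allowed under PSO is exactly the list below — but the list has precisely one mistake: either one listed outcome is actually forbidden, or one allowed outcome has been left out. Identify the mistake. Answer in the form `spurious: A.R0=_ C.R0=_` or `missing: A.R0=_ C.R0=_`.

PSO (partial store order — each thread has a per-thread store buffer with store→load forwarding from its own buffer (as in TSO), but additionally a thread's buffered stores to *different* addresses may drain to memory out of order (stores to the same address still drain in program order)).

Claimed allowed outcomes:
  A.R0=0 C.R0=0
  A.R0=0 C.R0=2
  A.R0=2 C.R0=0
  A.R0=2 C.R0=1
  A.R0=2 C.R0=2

outcome vector order: (A.R0,C.R0)
PSO: 6 outcomes — {(0,0); (0,1); (0,2); (2,0); (2,1); (2,2)}
PSO∖claimed = {(0,1)}

missing: A.R0=0 C.R0=1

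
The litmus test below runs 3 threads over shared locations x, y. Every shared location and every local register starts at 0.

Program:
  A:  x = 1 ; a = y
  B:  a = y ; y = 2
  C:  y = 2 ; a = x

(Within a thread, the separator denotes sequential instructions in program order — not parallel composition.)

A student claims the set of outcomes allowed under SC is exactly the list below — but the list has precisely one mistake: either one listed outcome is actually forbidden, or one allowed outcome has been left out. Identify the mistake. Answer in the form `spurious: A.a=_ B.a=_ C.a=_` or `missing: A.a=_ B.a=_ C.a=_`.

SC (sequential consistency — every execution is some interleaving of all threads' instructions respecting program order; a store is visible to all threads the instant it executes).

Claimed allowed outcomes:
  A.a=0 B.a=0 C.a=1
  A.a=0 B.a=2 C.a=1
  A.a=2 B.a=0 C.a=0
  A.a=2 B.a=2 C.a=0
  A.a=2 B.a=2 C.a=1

missing: A.a=2 B.a=0 C.a=1

outcome vector order: (A.a,B.a,C.a)
SC (6): 0/0/1, 0/2/1, 2/0/0, 2/0/1, 2/2/0, 2/2/1
SC∖claimed = {2/0/1}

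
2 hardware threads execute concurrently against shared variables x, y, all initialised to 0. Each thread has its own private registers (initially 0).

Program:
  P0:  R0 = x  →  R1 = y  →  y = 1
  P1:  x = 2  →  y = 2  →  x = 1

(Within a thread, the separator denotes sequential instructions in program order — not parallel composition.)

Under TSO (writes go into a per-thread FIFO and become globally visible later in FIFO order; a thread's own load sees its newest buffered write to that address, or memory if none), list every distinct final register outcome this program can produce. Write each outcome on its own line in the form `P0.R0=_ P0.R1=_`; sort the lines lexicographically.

outcome vector order: (P0.R0,P0.R1)
|TSO outcomes| = 5

P0.R0=0 P0.R1=0
P0.R0=0 P0.R1=2
P0.R0=1 P0.R1=2
P0.R0=2 P0.R1=0
P0.R0=2 P0.R1=2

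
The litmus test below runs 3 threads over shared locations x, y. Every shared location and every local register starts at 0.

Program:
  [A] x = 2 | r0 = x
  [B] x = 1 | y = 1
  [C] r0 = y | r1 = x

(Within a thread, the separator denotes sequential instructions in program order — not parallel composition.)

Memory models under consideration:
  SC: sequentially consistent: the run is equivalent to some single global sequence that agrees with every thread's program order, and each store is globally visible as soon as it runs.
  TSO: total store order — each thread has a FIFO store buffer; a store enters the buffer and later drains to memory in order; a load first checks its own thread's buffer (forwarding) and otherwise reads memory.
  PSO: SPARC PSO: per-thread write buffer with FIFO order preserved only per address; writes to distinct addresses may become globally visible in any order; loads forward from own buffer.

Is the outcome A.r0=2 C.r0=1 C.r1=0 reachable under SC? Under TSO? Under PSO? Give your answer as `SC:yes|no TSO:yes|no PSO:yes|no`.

outcome vector order: (A.r0,C.r0,C.r1)
[SC] allowed = {1/0/0, 1/0/1, 1/0/2, 1/1/1, 2/0/0, 2/0/1, 2/0/2, 2/1/1, 2/1/2}
[TSO] allowed = {1/0/0, 1/0/1, 1/0/2, 1/1/1, 2/0/0, 2/0/1, 2/0/2, 2/1/1, 2/1/2}
[PSO] allowed = {1/0/0, 1/0/1, 1/0/2, 1/1/0, 1/1/1, 1/1/2, 2/0/0, 2/0/1, 2/0/2, 2/1/0, 2/1/1, 2/1/2}
target 2/1/0 ∈ {PSO}

SC:no TSO:no PSO:yes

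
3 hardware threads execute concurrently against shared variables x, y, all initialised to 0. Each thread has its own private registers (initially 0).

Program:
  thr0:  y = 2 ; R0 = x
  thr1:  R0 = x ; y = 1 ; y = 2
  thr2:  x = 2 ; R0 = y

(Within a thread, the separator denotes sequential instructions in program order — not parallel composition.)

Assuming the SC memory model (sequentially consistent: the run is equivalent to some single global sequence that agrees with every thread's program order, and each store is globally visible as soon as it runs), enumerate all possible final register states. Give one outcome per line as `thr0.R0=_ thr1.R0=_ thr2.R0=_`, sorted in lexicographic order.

outcome vector order: (thr0.R0,thr1.R0,thr2.R0)
|SC outcomes| = 10

thr0.R0=0 thr1.R0=0 thr2.R0=1
thr0.R0=0 thr1.R0=0 thr2.R0=2
thr0.R0=0 thr1.R0=2 thr2.R0=1
thr0.R0=0 thr1.R0=2 thr2.R0=2
thr0.R0=2 thr1.R0=0 thr2.R0=0
thr0.R0=2 thr1.R0=0 thr2.R0=1
thr0.R0=2 thr1.R0=0 thr2.R0=2
thr0.R0=2 thr1.R0=2 thr2.R0=0
thr0.R0=2 thr1.R0=2 thr2.R0=1
thr0.R0=2 thr1.R0=2 thr2.R0=2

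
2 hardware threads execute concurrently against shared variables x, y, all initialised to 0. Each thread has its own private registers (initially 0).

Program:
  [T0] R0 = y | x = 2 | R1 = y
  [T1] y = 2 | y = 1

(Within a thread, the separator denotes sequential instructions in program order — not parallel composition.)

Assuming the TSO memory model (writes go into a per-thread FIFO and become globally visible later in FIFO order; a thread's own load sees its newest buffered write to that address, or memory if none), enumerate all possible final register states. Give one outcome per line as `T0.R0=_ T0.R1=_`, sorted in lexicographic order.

T0.R0=0 T0.R1=0
T0.R0=0 T0.R1=1
T0.R0=0 T0.R1=2
T0.R0=1 T0.R1=1
T0.R0=2 T0.R1=1
T0.R0=2 T0.R1=2

outcome vector order: (T0.R0,T0.R1)
|TSO outcomes| = 6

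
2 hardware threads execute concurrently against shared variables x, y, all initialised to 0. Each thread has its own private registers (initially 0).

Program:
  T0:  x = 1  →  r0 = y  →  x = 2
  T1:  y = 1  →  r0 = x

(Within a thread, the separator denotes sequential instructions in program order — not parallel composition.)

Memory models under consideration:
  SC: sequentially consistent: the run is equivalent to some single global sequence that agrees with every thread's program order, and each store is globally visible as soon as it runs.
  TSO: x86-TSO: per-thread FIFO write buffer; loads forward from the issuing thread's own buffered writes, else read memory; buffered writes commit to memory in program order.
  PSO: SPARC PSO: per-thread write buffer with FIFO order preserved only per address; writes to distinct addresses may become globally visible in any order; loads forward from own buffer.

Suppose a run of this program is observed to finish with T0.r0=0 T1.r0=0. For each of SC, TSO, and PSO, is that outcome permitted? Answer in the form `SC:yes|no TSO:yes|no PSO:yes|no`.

outcome vector order: (T0.r0,T1.r0)
[SC] allowed = {(0,1), (0,2), (1,0), (1,1), (1,2)}
[TSO] allowed = {(0,0), (0,1), (0,2), (1,0), (1,1), (1,2)}
[PSO] allowed = {(0,0), (0,1), (0,2), (1,0), (1,1), (1,2)}
target (0,0) ∈ {TSO,PSO}

SC:no TSO:yes PSO:yes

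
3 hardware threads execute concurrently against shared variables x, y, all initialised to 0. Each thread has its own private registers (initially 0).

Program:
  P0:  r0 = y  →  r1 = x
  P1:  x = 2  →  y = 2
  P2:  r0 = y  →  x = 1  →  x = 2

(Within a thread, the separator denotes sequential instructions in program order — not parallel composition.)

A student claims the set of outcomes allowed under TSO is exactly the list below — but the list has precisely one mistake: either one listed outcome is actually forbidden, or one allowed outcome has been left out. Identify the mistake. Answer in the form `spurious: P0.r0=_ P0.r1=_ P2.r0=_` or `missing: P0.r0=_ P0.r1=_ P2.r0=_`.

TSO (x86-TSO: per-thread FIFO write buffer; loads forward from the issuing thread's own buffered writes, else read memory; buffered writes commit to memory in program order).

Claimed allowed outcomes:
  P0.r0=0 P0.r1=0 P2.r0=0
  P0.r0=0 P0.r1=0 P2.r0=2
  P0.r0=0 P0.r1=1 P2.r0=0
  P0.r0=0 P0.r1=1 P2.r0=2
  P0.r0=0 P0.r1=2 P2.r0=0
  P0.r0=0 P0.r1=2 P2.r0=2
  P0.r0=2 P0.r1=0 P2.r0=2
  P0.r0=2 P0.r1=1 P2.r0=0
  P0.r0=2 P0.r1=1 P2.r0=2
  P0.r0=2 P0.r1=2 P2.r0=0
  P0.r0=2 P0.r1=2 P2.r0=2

outcome vector order: (P0.r0,P0.r1,P2.r0)
TSO: 10 outcomes — {<0 0 0>, <0 0 2>, <0 1 0>, <0 1 2>, <0 2 0>, <0 2 2>, <2 1 0>, <2 1 2>, <2 2 0>, <2 2 2>}
claimed∖TSO = {<2 0 2>}

spurious: P0.r0=2 P0.r1=0 P2.r0=2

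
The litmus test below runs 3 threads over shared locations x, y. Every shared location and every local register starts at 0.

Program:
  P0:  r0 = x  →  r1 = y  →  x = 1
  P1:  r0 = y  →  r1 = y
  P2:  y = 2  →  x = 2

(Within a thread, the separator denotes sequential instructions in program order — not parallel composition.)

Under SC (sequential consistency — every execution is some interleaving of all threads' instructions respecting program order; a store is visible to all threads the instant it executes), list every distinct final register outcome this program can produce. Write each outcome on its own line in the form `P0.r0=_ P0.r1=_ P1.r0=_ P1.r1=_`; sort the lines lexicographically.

P0.r0=0 P0.r1=0 P1.r0=0 P1.r1=0
P0.r0=0 P0.r1=0 P1.r0=0 P1.r1=2
P0.r0=0 P0.r1=0 P1.r0=2 P1.r1=2
P0.r0=0 P0.r1=2 P1.r0=0 P1.r1=0
P0.r0=0 P0.r1=2 P1.r0=0 P1.r1=2
P0.r0=0 P0.r1=2 P1.r0=2 P1.r1=2
P0.r0=2 P0.r1=2 P1.r0=0 P1.r1=0
P0.r0=2 P0.r1=2 P1.r0=0 P1.r1=2
P0.r0=2 P0.r1=2 P1.r0=2 P1.r1=2

outcome vector order: (P0.r0,P0.r1,P1.r0,P1.r1)
|SC outcomes| = 9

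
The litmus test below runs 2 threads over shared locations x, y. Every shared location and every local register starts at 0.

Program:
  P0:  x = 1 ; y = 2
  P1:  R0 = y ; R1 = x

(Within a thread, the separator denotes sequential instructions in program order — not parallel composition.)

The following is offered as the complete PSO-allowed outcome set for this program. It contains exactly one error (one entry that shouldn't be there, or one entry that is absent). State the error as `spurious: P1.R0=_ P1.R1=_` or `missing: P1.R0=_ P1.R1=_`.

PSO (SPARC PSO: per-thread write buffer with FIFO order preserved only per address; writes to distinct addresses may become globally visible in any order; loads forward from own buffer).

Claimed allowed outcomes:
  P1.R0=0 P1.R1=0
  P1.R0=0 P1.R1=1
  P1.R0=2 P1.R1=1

outcome vector order: (P1.R0,P1.R1)
PSO: 4 outcomes — {00; 01; 20; 21}
PSO∖claimed = {20}

missing: P1.R0=2 P1.R1=0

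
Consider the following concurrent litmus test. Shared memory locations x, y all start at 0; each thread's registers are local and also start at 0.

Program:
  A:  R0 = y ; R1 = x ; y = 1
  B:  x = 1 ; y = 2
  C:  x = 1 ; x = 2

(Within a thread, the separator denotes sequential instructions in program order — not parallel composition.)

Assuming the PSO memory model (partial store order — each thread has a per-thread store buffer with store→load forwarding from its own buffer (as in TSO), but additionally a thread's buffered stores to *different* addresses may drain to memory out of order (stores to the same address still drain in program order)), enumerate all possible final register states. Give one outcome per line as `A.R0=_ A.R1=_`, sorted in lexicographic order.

A.R0=0 A.R1=0
A.R0=0 A.R1=1
A.R0=0 A.R1=2
A.R0=2 A.R1=0
A.R0=2 A.R1=1
A.R0=2 A.R1=2

outcome vector order: (A.R0,A.R1)
|PSO outcomes| = 6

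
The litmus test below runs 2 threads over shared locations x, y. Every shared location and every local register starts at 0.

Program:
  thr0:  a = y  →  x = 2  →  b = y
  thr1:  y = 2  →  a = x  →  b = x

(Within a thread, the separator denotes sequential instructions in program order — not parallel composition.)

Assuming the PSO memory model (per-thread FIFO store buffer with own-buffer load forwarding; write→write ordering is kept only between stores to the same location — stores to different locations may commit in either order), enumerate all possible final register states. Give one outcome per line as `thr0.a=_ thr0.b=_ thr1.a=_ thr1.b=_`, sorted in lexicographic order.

thr0.a=0 thr0.b=0 thr1.a=0 thr1.b=0
thr0.a=0 thr0.b=0 thr1.a=0 thr1.b=2
thr0.a=0 thr0.b=0 thr1.a=2 thr1.b=2
thr0.a=0 thr0.b=2 thr1.a=0 thr1.b=0
thr0.a=0 thr0.b=2 thr1.a=0 thr1.b=2
thr0.a=0 thr0.b=2 thr1.a=2 thr1.b=2
thr0.a=2 thr0.b=2 thr1.a=0 thr1.b=0
thr0.a=2 thr0.b=2 thr1.a=0 thr1.b=2
thr0.a=2 thr0.b=2 thr1.a=2 thr1.b=2

outcome vector order: (thr0.a,thr0.b,thr1.a,thr1.b)
|PSO outcomes| = 9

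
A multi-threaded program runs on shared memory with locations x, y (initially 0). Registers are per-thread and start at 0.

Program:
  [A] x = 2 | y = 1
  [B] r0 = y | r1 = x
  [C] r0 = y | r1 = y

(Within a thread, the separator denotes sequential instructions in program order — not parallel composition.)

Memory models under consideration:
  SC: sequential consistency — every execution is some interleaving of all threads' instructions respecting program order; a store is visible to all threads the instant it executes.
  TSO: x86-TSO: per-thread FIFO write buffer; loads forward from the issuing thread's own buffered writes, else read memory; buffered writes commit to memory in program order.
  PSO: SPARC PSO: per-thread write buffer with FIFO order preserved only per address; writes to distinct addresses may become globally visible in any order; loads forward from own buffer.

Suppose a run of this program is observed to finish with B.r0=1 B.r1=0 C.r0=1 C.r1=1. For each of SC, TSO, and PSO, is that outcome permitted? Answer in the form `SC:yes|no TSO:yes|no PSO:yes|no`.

SC:no TSO:no PSO:yes

outcome vector order: (B.r0,B.r1,C.r0,C.r1)
under SC → 0/0/0/0; 0/0/0/1; 0/0/1/1; 0/2/0/0; 0/2/0/1; 0/2/1/1; 1/2/0/0; 1/2/0/1; 1/2/1/1
under TSO → 0/0/0/0; 0/0/0/1; 0/0/1/1; 0/2/0/0; 0/2/0/1; 0/2/1/1; 1/2/0/0; 1/2/0/1; 1/2/1/1
under PSO → 0/0/0/0; 0/0/0/1; 0/0/1/1; 0/2/0/0; 0/2/0/1; 0/2/1/1; 1/0/0/0; 1/0/0/1; 1/0/1/1; 1/2/0/0; 1/2/0/1; 1/2/1/1
target 1/0/1/1 ∈ {PSO}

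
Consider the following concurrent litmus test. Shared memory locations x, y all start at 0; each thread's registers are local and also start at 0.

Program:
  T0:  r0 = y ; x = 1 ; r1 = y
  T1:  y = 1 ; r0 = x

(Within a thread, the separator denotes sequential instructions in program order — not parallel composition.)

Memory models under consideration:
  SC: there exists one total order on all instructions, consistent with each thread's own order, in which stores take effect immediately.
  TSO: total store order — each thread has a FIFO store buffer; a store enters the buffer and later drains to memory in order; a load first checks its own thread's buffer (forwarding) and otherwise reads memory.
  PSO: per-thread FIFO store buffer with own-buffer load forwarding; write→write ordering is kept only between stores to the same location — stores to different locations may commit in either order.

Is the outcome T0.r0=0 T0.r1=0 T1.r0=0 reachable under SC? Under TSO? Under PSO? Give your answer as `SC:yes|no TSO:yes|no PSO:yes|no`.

outcome vector order: (T0.r0,T0.r1,T1.r0)
under SC → <0 0 1>, <0 1 0>, <0 1 1>, <1 1 0>, <1 1 1>
under TSO → <0 0 0>, <0 0 1>, <0 1 0>, <0 1 1>, <1 1 0>, <1 1 1>
under PSO → <0 0 0>, <0 0 1>, <0 1 0>, <0 1 1>, <1 1 0>, <1 1 1>
target <0 0 0> ∈ {TSO,PSO}

SC:no TSO:yes PSO:yes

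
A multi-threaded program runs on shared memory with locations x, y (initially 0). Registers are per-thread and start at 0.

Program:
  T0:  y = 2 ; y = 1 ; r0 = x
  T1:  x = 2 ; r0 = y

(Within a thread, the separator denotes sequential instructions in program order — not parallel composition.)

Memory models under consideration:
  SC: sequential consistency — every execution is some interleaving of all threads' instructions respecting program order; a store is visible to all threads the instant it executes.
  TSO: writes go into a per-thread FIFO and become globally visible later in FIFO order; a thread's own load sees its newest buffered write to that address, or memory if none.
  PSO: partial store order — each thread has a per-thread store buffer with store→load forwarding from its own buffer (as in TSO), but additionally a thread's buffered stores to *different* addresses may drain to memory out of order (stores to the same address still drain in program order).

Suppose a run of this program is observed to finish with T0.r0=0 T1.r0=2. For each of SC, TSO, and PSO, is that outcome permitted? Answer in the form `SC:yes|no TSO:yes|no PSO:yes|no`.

SC:no TSO:yes PSO:yes

outcome vector order: (T0.r0,T1.r0)
under SC → 01, 20, 21, 22
under TSO → 00, 01, 02, 20, 21, 22
under PSO → 00, 01, 02, 20, 21, 22
target 02 ∈ {TSO,PSO}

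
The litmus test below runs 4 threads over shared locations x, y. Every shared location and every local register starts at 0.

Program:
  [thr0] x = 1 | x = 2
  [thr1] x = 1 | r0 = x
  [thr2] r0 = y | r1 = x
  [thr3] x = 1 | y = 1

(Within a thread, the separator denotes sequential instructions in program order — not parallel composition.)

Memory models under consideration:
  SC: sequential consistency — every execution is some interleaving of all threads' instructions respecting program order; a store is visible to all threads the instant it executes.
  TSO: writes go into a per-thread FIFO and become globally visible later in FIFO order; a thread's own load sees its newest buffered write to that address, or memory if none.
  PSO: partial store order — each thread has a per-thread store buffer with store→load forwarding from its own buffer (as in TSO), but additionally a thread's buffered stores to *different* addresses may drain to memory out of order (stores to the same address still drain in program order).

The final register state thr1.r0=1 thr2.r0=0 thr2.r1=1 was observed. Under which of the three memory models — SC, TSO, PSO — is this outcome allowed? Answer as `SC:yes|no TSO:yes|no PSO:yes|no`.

SC:yes TSO:yes PSO:yes

outcome vector order: (thr1.r0,thr2.r0,thr2.r1)
[SC] allowed = {(1,0,0) (1,0,1) (1,0,2) (1,1,1) (1,1,2) (2,0,0) (2,0,1) (2,0,2) (2,1,1) (2,1,2)}
[TSO] allowed = {(1,0,0) (1,0,1) (1,0,2) (1,1,1) (1,1,2) (2,0,0) (2,0,1) (2,0,2) (2,1,1) (2,1,2)}
[PSO] allowed = {(1,0,0) (1,0,1) (1,0,2) (1,1,0) (1,1,1) (1,1,2) (2,0,0) (2,0,1) (2,0,2) (2,1,0) (2,1,1) (2,1,2)}
target (1,0,1) ∈ {SC,TSO,PSO}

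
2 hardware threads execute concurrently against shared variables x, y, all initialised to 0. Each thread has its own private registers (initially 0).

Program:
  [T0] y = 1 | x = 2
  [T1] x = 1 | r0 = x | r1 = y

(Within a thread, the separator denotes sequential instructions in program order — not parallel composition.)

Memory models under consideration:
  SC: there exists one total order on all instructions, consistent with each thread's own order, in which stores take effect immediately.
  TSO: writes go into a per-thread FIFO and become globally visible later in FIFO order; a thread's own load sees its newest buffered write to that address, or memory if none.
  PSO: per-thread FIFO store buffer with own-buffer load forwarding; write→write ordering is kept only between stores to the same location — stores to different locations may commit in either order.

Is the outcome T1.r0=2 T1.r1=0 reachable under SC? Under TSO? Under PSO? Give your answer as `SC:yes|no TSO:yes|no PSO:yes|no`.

SC:no TSO:no PSO:yes

outcome vector order: (T1.r0,T1.r1)
SC: 3 outcomes — {1/0, 1/1, 2/1}
TSO: 3 outcomes — {1/0, 1/1, 2/1}
PSO: 4 outcomes — {1/0, 1/1, 2/0, 2/1}
target 2/0 ∈ {PSO}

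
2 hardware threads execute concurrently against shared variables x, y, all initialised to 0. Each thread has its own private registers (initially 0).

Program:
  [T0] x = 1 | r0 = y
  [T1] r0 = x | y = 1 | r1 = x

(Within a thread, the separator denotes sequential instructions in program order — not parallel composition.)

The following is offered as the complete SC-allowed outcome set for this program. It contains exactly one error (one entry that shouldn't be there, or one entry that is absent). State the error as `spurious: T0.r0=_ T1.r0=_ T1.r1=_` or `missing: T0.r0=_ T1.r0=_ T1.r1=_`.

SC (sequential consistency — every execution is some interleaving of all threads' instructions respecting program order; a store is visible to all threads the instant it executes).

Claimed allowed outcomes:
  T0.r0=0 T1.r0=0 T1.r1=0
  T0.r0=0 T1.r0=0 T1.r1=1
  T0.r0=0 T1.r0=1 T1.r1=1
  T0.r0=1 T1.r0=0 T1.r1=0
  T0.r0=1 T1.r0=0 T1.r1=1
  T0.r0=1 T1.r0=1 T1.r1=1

outcome vector order: (T0.r0,T1.r0,T1.r1)
under SC → 0/0/1, 0/1/1, 1/0/0, 1/0/1, 1/1/1
claimed∖SC = {0/0/0}

spurious: T0.r0=0 T1.r0=0 T1.r1=0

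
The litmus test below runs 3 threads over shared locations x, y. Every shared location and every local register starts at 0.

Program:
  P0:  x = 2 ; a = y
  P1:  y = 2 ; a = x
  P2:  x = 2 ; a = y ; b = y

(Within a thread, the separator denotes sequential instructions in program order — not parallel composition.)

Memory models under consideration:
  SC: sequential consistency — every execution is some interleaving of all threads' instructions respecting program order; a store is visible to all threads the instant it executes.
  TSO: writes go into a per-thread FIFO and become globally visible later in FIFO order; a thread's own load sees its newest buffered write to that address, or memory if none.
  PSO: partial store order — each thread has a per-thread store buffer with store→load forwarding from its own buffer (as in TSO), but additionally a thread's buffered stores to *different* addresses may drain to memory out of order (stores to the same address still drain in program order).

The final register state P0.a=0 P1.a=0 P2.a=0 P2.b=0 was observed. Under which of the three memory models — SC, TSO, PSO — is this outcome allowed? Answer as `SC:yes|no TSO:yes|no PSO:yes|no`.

outcome vector order: (P0.a,P1.a,P2.a,P2.b)
SC: 7 outcomes — {(0,2,0,0) (0,2,0,2) (0,2,2,2) (2,0,2,2) (2,2,0,0) (2,2,0,2) (2,2,2,2)}
TSO: 12 outcomes — {(0,0,0,0) (0,0,0,2) (0,0,2,2) (0,2,0,0) (0,2,0,2) (0,2,2,2) (2,0,0,0) (2,0,0,2) (2,0,2,2) (2,2,0,0) (2,2,0,2) (2,2,2,2)}
PSO: 12 outcomes — {(0,0,0,0) (0,0,0,2) (0,0,2,2) (0,2,0,0) (0,2,0,2) (0,2,2,2) (2,0,0,0) (2,0,0,2) (2,0,2,2) (2,2,0,0) (2,2,0,2) (2,2,2,2)}
target (0,0,0,0) ∈ {TSO,PSO}

SC:no TSO:yes PSO:yes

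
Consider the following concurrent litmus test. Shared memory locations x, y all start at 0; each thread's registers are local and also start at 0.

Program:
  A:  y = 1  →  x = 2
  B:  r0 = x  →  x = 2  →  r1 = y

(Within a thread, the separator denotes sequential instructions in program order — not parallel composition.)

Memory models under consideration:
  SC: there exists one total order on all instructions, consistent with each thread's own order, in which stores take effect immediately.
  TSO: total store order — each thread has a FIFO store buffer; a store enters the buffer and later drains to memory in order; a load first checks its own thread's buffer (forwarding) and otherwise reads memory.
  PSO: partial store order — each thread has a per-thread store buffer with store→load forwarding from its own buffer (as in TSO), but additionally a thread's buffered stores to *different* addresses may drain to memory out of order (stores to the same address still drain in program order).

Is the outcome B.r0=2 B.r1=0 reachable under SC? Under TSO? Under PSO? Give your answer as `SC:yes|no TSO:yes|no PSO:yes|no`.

SC:no TSO:no PSO:yes

outcome vector order: (B.r0,B.r1)
SC: 3 outcomes — {<0 0>; <0 1>; <2 1>}
TSO: 3 outcomes — {<0 0>; <0 1>; <2 1>}
PSO: 4 outcomes — {<0 0>; <0 1>; <2 0>; <2 1>}
target <2 0> ∈ {PSO}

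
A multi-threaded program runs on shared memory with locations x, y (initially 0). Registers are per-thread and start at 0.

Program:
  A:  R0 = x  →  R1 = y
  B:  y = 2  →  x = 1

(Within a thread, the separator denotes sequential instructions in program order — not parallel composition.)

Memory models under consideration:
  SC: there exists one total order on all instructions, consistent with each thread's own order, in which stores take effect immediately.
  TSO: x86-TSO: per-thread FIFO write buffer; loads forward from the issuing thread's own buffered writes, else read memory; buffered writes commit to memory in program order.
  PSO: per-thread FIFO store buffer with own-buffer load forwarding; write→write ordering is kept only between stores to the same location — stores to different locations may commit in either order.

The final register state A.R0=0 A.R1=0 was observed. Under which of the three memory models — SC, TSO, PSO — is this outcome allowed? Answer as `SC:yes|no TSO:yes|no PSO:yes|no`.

outcome vector order: (A.R0,A.R1)
under SC → <0 0>, <0 2>, <1 2>
under TSO → <0 0>, <0 2>, <1 2>
under PSO → <0 0>, <0 2>, <1 0>, <1 2>
target <0 0> ∈ {SC,TSO,PSO}

SC:yes TSO:yes PSO:yes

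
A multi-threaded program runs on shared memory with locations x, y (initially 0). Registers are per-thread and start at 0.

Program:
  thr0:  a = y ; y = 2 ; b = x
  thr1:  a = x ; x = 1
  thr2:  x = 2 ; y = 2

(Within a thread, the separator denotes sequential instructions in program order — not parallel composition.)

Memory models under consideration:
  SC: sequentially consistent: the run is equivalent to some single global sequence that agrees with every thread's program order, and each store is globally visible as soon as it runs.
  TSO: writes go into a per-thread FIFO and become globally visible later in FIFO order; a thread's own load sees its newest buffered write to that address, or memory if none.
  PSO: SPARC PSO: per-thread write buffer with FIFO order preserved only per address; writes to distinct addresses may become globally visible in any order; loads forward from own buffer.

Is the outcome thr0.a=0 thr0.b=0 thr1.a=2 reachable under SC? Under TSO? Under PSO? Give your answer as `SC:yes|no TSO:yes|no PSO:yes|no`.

SC:yes TSO:yes PSO:yes

outcome vector order: (thr0.a,thr0.b,thr1.a)
SC: 10 outcomes — {000; 002; 010; 012; 020; 022; 210; 212; 220; 222}
TSO: 10 outcomes — {000; 002; 010; 012; 020; 022; 210; 212; 220; 222}
PSO: 12 outcomes — {000; 002; 010; 012; 020; 022; 200; 202; 210; 212; 220; 222}
target 002 ∈ {SC,TSO,PSO}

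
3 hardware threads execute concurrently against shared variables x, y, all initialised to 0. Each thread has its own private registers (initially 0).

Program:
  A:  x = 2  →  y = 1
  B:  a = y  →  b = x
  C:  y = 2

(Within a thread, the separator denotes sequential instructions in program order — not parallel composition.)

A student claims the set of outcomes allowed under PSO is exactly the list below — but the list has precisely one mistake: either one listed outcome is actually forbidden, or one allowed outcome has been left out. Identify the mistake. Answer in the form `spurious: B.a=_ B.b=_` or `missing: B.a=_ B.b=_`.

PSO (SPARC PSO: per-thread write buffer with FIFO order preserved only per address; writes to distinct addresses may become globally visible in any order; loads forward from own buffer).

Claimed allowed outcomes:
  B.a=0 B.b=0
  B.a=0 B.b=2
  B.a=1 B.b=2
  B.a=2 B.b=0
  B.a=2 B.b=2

outcome vector order: (B.a,B.b)
under PSO → 00, 02, 10, 12, 20, 22
PSO∖claimed = {10}

missing: B.a=1 B.b=0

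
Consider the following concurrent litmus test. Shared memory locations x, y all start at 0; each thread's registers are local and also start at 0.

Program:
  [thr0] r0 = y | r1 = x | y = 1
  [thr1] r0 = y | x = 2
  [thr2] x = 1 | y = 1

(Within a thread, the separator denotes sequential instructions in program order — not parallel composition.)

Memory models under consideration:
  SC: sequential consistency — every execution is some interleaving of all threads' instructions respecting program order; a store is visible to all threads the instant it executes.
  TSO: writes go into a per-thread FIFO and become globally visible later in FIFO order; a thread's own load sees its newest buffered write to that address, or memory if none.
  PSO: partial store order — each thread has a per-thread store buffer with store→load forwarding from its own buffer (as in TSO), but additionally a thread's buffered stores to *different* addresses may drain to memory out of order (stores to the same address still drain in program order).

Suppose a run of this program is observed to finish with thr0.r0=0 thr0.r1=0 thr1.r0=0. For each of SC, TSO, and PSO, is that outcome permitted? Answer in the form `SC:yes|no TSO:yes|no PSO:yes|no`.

SC:yes TSO:yes PSO:yes

outcome vector order: (thr0.r0,thr0.r1,thr1.r0)
SC (10): <0 0 0>; <0 0 1>; <0 1 0>; <0 1 1>; <0 2 0>; <0 2 1>; <1 1 0>; <1 1 1>; <1 2 0>; <1 2 1>
TSO (10): <0 0 0>; <0 0 1>; <0 1 0>; <0 1 1>; <0 2 0>; <0 2 1>; <1 1 0>; <1 1 1>; <1 2 0>; <1 2 1>
PSO (12): <0 0 0>; <0 0 1>; <0 1 0>; <0 1 1>; <0 2 0>; <0 2 1>; <1 0 0>; <1 0 1>; <1 1 0>; <1 1 1>; <1 2 0>; <1 2 1>
target <0 0 0> ∈ {SC,TSO,PSO}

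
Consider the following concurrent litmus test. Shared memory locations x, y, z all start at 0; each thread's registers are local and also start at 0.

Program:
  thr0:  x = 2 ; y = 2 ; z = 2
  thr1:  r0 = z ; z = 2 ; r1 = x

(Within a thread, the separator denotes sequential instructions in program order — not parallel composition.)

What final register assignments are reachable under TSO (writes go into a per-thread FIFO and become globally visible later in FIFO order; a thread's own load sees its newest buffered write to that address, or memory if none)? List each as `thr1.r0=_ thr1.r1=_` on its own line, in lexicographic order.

outcome vector order: (thr1.r0,thr1.r1)
|TSO outcomes| = 3

thr1.r0=0 thr1.r1=0
thr1.r0=0 thr1.r1=2
thr1.r0=2 thr1.r1=2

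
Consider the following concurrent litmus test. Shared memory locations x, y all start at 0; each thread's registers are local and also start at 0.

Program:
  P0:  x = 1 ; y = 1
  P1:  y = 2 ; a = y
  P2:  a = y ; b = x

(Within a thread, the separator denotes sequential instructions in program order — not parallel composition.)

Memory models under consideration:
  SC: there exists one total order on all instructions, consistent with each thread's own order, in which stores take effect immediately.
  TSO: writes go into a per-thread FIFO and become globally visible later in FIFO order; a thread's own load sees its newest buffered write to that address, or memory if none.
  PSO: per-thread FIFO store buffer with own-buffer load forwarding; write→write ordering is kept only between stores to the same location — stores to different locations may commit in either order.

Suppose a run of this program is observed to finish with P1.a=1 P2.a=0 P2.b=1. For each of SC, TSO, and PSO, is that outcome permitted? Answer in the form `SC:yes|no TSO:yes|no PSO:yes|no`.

SC:yes TSO:yes PSO:yes

outcome vector order: (P1.a,P2.a,P2.b)
under SC → (1,0,0); (1,0,1); (1,1,1); (1,2,0); (1,2,1); (2,0,0); (2,0,1); (2,1,1); (2,2,0); (2,2,1)
under TSO → (1,0,0); (1,0,1); (1,1,1); (1,2,0); (1,2,1); (2,0,0); (2,0,1); (2,1,1); (2,2,0); (2,2,1)
under PSO → (1,0,0); (1,0,1); (1,1,0); (1,1,1); (1,2,0); (1,2,1); (2,0,0); (2,0,1); (2,1,0); (2,1,1); (2,2,0); (2,2,1)
target (1,0,1) ∈ {SC,TSO,PSO}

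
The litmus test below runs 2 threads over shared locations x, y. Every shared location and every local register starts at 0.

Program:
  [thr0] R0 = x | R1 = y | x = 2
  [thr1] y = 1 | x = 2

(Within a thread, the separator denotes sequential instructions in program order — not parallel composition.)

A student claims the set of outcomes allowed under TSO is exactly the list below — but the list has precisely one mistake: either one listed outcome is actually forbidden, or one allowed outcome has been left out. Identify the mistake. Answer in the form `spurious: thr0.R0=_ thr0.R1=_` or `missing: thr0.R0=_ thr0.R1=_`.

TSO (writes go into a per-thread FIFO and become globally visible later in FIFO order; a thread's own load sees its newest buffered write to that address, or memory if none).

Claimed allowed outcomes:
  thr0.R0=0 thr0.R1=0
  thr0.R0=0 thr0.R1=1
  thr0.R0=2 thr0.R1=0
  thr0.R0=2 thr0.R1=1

spurious: thr0.R0=2 thr0.R1=0

outcome vector order: (thr0.R0,thr0.R1)
[TSO] allowed = {00 01 21}
claimed∖TSO = {20}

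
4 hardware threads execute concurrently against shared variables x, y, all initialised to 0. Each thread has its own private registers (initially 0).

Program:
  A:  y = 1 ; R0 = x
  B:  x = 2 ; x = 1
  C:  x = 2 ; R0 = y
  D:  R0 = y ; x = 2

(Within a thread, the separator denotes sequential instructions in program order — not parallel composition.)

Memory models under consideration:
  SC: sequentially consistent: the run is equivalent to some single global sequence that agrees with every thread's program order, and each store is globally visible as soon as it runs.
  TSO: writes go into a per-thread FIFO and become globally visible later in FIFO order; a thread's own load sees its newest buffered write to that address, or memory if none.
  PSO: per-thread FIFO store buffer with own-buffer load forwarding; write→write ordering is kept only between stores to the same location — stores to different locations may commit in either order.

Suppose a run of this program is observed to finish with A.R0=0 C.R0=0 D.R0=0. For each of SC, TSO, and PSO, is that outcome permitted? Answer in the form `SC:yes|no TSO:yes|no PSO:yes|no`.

outcome vector order: (A.R0,C.R0,D.R0)
SC (10): 010, 011, 100, 101, 110, 111, 200, 201, 210, 211
TSO (12): 000, 001, 010, 011, 100, 101, 110, 111, 200, 201, 210, 211
PSO (12): 000, 001, 010, 011, 100, 101, 110, 111, 200, 201, 210, 211
target 000 ∈ {TSO,PSO}

SC:no TSO:yes PSO:yes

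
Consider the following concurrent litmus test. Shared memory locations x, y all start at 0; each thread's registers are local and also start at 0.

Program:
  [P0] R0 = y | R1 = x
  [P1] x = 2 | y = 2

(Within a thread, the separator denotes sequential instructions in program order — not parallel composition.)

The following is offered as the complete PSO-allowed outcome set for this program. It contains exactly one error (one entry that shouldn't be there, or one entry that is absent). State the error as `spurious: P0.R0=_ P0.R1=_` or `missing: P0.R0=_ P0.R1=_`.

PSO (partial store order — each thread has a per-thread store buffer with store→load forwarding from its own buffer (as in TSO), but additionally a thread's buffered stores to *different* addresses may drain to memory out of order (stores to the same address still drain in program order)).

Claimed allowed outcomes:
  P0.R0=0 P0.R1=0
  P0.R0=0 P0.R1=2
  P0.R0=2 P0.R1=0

missing: P0.R0=2 P0.R1=2

outcome vector order: (P0.R0,P0.R1)
PSO: 4 outcomes — {0/0; 0/2; 2/0; 2/2}
PSO∖claimed = {2/2}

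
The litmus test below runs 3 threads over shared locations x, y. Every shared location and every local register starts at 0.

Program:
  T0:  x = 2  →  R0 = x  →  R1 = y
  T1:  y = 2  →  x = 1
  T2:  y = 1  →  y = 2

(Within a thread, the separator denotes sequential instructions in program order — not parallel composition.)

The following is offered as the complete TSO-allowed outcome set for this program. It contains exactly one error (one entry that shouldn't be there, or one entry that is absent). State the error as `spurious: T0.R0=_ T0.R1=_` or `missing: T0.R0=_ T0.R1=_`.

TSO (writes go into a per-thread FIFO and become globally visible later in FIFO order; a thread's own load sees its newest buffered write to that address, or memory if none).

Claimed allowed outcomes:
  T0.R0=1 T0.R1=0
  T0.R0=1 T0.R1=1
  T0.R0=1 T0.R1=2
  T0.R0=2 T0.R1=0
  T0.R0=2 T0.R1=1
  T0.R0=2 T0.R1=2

spurious: T0.R0=1 T0.R1=0

outcome vector order: (T0.R0,T0.R1)
TSO: 5 outcomes — {11, 12, 20, 21, 22}
claimed∖TSO = {10}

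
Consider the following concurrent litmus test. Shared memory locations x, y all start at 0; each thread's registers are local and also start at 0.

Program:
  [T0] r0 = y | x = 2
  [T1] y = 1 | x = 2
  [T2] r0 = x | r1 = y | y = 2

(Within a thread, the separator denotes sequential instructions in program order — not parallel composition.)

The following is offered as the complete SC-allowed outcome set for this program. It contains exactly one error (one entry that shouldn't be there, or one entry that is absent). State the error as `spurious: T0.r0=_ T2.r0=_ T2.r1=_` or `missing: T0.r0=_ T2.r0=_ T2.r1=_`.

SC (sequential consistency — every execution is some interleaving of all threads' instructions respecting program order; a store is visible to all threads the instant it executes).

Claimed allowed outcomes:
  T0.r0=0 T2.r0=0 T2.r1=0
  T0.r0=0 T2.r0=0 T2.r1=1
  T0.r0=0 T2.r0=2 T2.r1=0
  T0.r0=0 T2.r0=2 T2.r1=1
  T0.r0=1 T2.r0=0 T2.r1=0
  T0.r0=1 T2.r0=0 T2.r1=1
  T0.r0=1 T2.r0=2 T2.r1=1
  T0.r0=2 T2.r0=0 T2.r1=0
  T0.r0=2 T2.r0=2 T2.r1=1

missing: T0.r0=2 T2.r0=0 T2.r1=1

outcome vector order: (T0.r0,T2.r0,T2.r1)
SC (10): (0,0,0), (0,0,1), (0,2,0), (0,2,1), (1,0,0), (1,0,1), (1,2,1), (2,0,0), (2,0,1), (2,2,1)
SC∖claimed = {(2,0,1)}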